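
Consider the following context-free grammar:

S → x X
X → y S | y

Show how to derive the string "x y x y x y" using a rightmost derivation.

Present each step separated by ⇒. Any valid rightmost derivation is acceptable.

S ⇒ x X ⇒ x y S ⇒ x y x X ⇒ x y x y S ⇒ x y x y x X ⇒ x y x y x y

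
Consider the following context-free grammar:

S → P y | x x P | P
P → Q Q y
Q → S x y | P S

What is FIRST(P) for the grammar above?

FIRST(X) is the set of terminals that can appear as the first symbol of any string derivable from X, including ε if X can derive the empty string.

We compute FIRST(P) using the standard algorithm.
FIRST(P) = {x}
FIRST(Q) = {x}
FIRST(S) = {x}
Therefore, FIRST(P) = {x}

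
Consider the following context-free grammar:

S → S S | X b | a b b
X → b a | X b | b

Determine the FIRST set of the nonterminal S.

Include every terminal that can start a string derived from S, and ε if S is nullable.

We compute FIRST(S) using the standard algorithm.
FIRST(S) = {a, b}
FIRST(X) = {b}
Therefore, FIRST(S) = {a, b}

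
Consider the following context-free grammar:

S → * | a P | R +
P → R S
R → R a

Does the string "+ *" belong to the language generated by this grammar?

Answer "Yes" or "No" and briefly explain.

No - no valid derivation exists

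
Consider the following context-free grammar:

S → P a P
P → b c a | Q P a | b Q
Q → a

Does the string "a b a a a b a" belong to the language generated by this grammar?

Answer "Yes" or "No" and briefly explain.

Yes - a valid derivation exists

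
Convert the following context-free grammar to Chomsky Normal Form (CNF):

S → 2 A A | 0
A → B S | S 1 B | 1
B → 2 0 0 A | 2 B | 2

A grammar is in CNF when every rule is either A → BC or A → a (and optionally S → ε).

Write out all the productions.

T2 → 2; S → 0; T1 → 1; A → 1; T0 → 0; B → 2; S → T2 X0; X0 → A A; A → B S; A → S X1; X1 → T1 B; B → T2 X2; X2 → T0 X3; X3 → T0 A; B → T2 B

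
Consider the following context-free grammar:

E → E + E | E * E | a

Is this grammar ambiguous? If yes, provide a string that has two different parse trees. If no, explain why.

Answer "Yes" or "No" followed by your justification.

Yes - the string 'a * a * a * a * a' has two distinct leftmost derivations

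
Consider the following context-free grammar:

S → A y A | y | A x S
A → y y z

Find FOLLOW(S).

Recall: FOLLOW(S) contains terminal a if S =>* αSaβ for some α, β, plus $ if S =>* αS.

We compute FOLLOW(S) using the standard algorithm.
FOLLOW(S) starts with {$}.
FIRST(A) = {y}
FIRST(S) = {y}
FOLLOW(A) = {$, x, y}
FOLLOW(S) = {$}
Therefore, FOLLOW(S) = {$}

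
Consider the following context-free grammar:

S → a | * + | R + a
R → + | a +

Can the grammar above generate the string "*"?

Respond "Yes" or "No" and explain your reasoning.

No - no valid derivation exists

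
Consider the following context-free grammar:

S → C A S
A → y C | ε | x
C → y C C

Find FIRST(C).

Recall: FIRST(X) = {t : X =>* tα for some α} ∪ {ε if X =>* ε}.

We compute FIRST(C) using the standard algorithm.
FIRST(A) = {x, y, ε}
FIRST(C) = {y}
FIRST(S) = {y}
Therefore, FIRST(C) = {y}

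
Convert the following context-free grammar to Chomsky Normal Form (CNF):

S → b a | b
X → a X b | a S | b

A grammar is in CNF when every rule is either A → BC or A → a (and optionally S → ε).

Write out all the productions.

TB → b; TA → a; S → b; X → b; S → TB TA; X → TA X0; X0 → X TB; X → TA S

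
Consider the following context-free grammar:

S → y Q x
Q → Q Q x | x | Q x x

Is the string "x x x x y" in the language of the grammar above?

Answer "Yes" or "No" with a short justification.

No - no valid derivation exists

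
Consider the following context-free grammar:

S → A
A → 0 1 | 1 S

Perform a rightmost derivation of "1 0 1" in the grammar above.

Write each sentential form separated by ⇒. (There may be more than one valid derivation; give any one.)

S ⇒ A ⇒ 1 S ⇒ 1 A ⇒ 1 0 1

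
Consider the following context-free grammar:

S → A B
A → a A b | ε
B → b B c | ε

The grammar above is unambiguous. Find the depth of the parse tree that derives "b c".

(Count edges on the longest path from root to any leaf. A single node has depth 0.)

3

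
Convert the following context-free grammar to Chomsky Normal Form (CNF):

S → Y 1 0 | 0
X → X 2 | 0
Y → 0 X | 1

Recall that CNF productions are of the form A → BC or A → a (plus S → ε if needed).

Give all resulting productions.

T1 → 1; T0 → 0; S → 0; T2 → 2; X → 0; Y → 1; S → Y X0; X0 → T1 T0; X → X T2; Y → T0 X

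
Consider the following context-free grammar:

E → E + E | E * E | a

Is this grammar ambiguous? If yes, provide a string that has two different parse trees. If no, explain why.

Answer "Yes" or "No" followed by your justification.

Yes - the string 'a + a * a * a * a' has two distinct leftmost derivations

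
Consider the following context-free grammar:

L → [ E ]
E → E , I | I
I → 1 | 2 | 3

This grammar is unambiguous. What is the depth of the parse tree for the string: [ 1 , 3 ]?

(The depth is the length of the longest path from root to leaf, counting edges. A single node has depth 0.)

4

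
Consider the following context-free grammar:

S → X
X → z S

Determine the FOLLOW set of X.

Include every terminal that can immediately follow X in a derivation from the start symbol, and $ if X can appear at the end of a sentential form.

We compute FOLLOW(X) using the standard algorithm.
FOLLOW(S) starts with {$}.
FIRST(S) = {z}
FIRST(X) = {z}
FOLLOW(S) = {$}
FOLLOW(X) = {$}
Therefore, FOLLOW(X) = {$}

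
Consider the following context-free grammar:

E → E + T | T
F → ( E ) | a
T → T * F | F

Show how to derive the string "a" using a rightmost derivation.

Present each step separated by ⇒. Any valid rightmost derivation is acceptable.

E ⇒ T ⇒ F ⇒ a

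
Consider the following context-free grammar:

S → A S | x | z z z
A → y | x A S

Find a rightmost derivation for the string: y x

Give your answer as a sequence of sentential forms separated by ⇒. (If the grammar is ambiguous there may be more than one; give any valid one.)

S ⇒ A S ⇒ A x ⇒ y x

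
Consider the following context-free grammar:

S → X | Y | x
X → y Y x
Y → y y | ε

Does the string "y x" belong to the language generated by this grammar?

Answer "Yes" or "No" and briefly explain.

Yes - a valid derivation exists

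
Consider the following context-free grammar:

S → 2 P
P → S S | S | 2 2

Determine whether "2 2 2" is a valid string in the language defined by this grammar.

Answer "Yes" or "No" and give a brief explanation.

Yes - a valid derivation exists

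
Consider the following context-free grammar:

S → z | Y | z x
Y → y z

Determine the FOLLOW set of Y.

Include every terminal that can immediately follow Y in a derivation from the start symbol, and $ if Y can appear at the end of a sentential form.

We compute FOLLOW(Y) using the standard algorithm.
FOLLOW(S) starts with {$}.
FIRST(S) = {y, z}
FIRST(Y) = {y}
FOLLOW(S) = {$}
FOLLOW(Y) = {$}
Therefore, FOLLOW(Y) = {$}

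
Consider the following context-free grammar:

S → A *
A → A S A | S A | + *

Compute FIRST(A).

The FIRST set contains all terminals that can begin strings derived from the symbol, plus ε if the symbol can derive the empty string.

We compute FIRST(A) using the standard algorithm.
FIRST(A) = {+}
FIRST(S) = {+}
Therefore, FIRST(A) = {+}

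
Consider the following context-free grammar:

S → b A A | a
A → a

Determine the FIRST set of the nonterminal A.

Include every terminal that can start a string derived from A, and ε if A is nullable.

We compute FIRST(A) using the standard algorithm.
FIRST(A) = {a}
FIRST(S) = {a, b}
Therefore, FIRST(A) = {a}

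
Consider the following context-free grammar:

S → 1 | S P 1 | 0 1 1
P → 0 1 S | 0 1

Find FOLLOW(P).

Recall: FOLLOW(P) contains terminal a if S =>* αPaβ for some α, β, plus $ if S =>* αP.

We compute FOLLOW(P) using the standard algorithm.
FOLLOW(S) starts with {$}.
FIRST(P) = {0}
FIRST(S) = {0, 1}
FOLLOW(P) = {1}
FOLLOW(S) = {$, 0, 1}
Therefore, FOLLOW(P) = {1}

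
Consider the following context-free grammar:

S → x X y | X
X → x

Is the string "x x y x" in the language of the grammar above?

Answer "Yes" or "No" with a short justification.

No - no valid derivation exists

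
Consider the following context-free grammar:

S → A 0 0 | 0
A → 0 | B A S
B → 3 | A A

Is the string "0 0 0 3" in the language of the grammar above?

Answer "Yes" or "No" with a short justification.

No - no valid derivation exists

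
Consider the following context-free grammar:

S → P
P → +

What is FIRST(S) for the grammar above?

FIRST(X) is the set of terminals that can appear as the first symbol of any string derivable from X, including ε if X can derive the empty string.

We compute FIRST(S) using the standard algorithm.
FIRST(P) = {+}
FIRST(S) = {+}
Therefore, FIRST(S) = {+}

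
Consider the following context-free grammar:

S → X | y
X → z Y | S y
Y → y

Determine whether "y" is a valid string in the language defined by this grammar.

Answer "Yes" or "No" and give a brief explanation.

Yes - a valid derivation exists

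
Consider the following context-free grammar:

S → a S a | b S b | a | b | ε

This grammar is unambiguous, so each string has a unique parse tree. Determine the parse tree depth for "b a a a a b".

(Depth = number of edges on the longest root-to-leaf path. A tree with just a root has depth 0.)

4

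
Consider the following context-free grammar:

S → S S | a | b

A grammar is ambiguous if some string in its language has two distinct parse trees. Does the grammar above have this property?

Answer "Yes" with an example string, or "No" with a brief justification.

Yes - the string 'a b a b' has two distinct parse trees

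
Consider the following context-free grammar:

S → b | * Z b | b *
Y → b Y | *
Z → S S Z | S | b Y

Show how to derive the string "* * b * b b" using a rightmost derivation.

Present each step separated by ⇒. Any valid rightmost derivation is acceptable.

S ⇒ * Z b ⇒ * S b ⇒ * * Z b b ⇒ * * S b b ⇒ * * b * b b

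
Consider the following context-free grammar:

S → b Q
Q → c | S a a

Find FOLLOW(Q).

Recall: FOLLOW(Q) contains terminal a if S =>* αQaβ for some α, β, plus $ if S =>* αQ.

We compute FOLLOW(Q) using the standard algorithm.
FOLLOW(S) starts with {$}.
FIRST(Q) = {b, c}
FIRST(S) = {b}
FOLLOW(Q) = {$, a}
FOLLOW(S) = {$, a}
Therefore, FOLLOW(Q) = {$, a}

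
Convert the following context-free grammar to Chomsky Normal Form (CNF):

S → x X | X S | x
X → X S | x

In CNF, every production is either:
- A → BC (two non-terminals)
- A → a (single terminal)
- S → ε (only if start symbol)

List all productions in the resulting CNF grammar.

TX → x; S → x; X → x; S → TX X; S → X S; X → X S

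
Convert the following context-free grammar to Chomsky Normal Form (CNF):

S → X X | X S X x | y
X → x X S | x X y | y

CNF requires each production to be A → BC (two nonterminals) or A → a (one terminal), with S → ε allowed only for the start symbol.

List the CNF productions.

TX → x; S → y; TY → y; X → y; S → X X; S → X X0; X0 → S X1; X1 → X TX; X → TX X2; X2 → X S; X → TX X3; X3 → X TY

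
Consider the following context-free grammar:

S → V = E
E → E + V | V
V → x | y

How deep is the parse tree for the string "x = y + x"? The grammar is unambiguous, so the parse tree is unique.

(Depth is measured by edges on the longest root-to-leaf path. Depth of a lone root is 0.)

4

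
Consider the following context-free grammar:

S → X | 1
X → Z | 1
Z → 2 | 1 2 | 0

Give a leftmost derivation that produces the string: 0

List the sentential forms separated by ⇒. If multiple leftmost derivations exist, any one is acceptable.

S ⇒ X ⇒ Z ⇒ 0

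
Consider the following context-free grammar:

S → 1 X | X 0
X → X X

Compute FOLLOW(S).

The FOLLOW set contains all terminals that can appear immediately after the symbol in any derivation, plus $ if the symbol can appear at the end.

We compute FOLLOW(S) using the standard algorithm.
FOLLOW(S) starts with {$}.
FIRST(S) = {1}
FIRST(X) = {}
FOLLOW(S) = {$}
FOLLOW(X) = {$, 0}
Therefore, FOLLOW(S) = {$}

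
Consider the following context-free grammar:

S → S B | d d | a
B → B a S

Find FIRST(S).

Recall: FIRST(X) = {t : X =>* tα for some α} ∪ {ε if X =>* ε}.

We compute FIRST(S) using the standard algorithm.
FIRST(B) = {}
FIRST(S) = {a, d}
Therefore, FIRST(S) = {a, d}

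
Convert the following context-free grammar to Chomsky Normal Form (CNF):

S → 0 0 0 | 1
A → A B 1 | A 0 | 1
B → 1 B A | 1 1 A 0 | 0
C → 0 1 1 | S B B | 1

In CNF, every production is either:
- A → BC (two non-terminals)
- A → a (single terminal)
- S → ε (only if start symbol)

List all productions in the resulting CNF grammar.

T0 → 0; S → 1; T1 → 1; A → 1; B → 0; C → 1; S → T0 X0; X0 → T0 T0; A → A X1; X1 → B T1; A → A T0; B → T1 X2; X2 → B A; B → T1 X3; X3 → T1 X4; X4 → A T0; C → T0 X5; X5 → T1 T1; C → S X6; X6 → B B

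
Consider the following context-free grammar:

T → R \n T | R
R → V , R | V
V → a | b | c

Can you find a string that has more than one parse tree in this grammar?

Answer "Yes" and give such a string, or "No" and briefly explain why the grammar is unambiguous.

No - the grammar is unambiguous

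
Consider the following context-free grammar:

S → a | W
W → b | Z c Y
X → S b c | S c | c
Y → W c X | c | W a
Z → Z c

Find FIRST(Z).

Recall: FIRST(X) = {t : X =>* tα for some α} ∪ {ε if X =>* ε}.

We compute FIRST(Z) using the standard algorithm.
FIRST(S) = {a, b}
FIRST(W) = {b}
FIRST(X) = {a, b, c}
FIRST(Y) = {b, c}
FIRST(Z) = {}
Therefore, FIRST(Z) = {}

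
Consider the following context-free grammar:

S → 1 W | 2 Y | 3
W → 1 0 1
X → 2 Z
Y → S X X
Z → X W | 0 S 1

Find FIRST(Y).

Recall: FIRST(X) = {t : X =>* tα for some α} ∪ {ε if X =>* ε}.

We compute FIRST(Y) using the standard algorithm.
FIRST(S) = {1, 2, 3}
FIRST(W) = {1}
FIRST(X) = {2}
FIRST(Y) = {1, 2, 3}
FIRST(Z) = {0, 2}
Therefore, FIRST(Y) = {1, 2, 3}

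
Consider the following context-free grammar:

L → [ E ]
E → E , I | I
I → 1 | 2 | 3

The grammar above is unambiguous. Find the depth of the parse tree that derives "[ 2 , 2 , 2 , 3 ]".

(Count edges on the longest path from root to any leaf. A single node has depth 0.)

6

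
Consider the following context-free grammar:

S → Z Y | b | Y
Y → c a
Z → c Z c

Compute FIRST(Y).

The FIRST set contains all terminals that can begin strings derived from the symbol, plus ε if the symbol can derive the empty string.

We compute FIRST(Y) using the standard algorithm.
FIRST(S) = {b, c}
FIRST(Y) = {c}
FIRST(Z) = {c}
Therefore, FIRST(Y) = {c}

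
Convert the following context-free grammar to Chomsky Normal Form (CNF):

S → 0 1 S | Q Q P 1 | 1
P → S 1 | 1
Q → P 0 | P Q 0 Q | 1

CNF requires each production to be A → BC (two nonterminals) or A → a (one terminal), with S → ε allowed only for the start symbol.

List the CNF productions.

T0 → 0; T1 → 1; S → 1; P → 1; Q → 1; S → T0 X0; X0 → T1 S; S → Q X1; X1 → Q X2; X2 → P T1; P → S T1; Q → P T0; Q → P X3; X3 → Q X4; X4 → T0 Q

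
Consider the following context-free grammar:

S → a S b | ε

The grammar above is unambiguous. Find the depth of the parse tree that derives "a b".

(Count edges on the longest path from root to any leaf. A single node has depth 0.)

2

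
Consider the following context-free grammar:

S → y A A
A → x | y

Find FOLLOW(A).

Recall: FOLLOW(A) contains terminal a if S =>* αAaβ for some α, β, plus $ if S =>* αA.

We compute FOLLOW(A) using the standard algorithm.
FOLLOW(S) starts with {$}.
FIRST(A) = {x, y}
FIRST(S) = {y}
FOLLOW(A) = {$, x, y}
FOLLOW(S) = {$}
Therefore, FOLLOW(A) = {$, x, y}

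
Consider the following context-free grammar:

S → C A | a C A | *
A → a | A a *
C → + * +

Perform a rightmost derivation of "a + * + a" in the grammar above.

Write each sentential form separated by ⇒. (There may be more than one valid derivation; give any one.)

S ⇒ a C A ⇒ a C a ⇒ a + * + a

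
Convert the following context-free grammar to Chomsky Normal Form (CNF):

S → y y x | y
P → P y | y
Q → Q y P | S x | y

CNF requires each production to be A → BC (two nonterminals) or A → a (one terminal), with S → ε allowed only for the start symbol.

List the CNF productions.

TY → y; TX → x; S → y; P → y; Q → y; S → TY X0; X0 → TY TX; P → P TY; Q → Q X1; X1 → TY P; Q → S TX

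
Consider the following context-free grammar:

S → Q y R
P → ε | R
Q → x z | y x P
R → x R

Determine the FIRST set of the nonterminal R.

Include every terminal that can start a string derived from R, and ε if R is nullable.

We compute FIRST(R) using the standard algorithm.
FIRST(P) = {x, ε}
FIRST(Q) = {x, y}
FIRST(R) = {x}
FIRST(S) = {x, y}
Therefore, FIRST(R) = {x}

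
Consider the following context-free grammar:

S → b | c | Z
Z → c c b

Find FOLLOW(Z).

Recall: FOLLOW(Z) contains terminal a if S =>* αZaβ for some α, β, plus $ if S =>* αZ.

We compute FOLLOW(Z) using the standard algorithm.
FOLLOW(S) starts with {$}.
FIRST(S) = {b, c}
FIRST(Z) = {c}
FOLLOW(S) = {$}
FOLLOW(Z) = {$}
Therefore, FOLLOW(Z) = {$}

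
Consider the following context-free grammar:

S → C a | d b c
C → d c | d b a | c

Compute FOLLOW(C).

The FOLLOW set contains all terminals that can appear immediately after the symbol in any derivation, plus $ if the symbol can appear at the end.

We compute FOLLOW(C) using the standard algorithm.
FOLLOW(S) starts with {$}.
FIRST(C) = {c, d}
FIRST(S) = {c, d}
FOLLOW(C) = {a}
FOLLOW(S) = {$}
Therefore, FOLLOW(C) = {a}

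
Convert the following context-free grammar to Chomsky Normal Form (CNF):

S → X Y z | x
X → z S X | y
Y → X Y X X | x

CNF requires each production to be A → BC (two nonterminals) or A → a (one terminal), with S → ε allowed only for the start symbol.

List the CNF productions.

TZ → z; S → x; X → y; Y → x; S → X X0; X0 → Y TZ; X → TZ X1; X1 → S X; Y → X X2; X2 → Y X3; X3 → X X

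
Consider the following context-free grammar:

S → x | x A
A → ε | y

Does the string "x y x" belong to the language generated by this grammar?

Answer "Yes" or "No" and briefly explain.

No - no valid derivation exists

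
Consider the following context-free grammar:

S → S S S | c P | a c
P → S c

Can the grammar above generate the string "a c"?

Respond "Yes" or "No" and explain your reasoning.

Yes - a valid derivation exists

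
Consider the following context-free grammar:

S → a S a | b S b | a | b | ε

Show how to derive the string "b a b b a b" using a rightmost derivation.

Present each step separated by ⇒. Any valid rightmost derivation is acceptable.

S ⇒ b S b ⇒ b a S a b ⇒ b a b S b a b ⇒ b a b b a b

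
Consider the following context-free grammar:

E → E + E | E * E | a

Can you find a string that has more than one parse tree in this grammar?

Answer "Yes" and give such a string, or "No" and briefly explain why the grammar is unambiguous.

Yes - the string 'a + a * a * a' has two distinct parse trees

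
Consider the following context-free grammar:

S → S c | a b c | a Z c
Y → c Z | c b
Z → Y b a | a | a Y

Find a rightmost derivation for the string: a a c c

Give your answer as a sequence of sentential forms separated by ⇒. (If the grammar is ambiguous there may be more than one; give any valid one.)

S ⇒ S c ⇒ a Z c c ⇒ a a c c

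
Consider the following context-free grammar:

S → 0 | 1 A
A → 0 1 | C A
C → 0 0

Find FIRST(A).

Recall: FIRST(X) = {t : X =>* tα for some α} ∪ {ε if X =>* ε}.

We compute FIRST(A) using the standard algorithm.
FIRST(A) = {0}
FIRST(C) = {0}
FIRST(S) = {0, 1}
Therefore, FIRST(A) = {0}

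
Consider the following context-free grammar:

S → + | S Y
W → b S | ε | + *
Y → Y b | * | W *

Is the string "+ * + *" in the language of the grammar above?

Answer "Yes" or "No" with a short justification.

No - no valid derivation exists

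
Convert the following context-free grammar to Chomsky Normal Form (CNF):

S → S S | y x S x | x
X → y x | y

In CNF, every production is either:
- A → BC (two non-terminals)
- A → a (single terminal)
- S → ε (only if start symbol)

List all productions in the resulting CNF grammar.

TY → y; TX → x; S → x; X → y; S → S S; S → TY X0; X0 → TX X1; X1 → S TX; X → TY TX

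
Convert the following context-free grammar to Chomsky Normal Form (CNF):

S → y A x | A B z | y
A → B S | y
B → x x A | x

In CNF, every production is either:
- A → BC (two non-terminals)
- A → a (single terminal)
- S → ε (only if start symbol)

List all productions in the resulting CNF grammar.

TY → y; TX → x; TZ → z; S → y; A → y; B → x; S → TY X0; X0 → A TX; S → A X1; X1 → B TZ; A → B S; B → TX X2; X2 → TX A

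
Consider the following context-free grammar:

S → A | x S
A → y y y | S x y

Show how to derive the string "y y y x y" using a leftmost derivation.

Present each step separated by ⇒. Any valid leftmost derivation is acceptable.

S ⇒ A ⇒ S x y ⇒ A x y ⇒ y y y x y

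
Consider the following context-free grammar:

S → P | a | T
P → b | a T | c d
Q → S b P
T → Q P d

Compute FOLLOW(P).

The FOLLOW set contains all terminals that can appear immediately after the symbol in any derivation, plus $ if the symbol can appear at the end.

We compute FOLLOW(P) using the standard algorithm.
FOLLOW(S) starts with {$}.
FIRST(P) = {a, b, c}
FIRST(Q) = {a, b, c}
FIRST(S) = {a, b, c}
FIRST(T) = {a, b, c}
FOLLOW(P) = {$, a, b, c, d}
FOLLOW(Q) = {a, b, c}
FOLLOW(S) = {$, b}
FOLLOW(T) = {$, a, b, c, d}
Therefore, FOLLOW(P) = {$, a, b, c, d}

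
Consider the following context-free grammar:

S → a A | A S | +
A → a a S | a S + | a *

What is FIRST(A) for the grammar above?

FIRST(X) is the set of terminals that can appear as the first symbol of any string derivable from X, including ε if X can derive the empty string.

We compute FIRST(A) using the standard algorithm.
FIRST(A) = {a}
FIRST(S) = {+, a}
Therefore, FIRST(A) = {a}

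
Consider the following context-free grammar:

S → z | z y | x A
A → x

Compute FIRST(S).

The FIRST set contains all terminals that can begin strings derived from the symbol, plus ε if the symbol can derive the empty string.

We compute FIRST(S) using the standard algorithm.
FIRST(A) = {x}
FIRST(S) = {x, z}
Therefore, FIRST(S) = {x, z}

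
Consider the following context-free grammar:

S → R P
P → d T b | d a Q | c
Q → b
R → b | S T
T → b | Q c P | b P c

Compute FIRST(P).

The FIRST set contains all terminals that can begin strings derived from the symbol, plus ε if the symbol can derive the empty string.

We compute FIRST(P) using the standard algorithm.
FIRST(P) = {c, d}
FIRST(Q) = {b}
FIRST(R) = {b}
FIRST(S) = {b}
FIRST(T) = {b}
Therefore, FIRST(P) = {c, d}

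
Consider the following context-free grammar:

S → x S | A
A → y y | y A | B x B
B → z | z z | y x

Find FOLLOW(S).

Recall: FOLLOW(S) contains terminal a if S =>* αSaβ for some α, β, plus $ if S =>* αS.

We compute FOLLOW(S) using the standard algorithm.
FOLLOW(S) starts with {$}.
FIRST(A) = {y, z}
FIRST(B) = {y, z}
FIRST(S) = {x, y, z}
FOLLOW(A) = {$}
FOLLOW(B) = {$, x}
FOLLOW(S) = {$}
Therefore, FOLLOW(S) = {$}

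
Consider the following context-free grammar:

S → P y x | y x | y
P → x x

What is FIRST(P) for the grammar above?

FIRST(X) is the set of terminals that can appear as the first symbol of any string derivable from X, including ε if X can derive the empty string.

We compute FIRST(P) using the standard algorithm.
FIRST(P) = {x}
FIRST(S) = {x, y}
Therefore, FIRST(P) = {x}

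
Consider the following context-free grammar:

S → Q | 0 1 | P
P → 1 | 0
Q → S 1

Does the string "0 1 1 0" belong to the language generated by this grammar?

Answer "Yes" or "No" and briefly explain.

No - no valid derivation exists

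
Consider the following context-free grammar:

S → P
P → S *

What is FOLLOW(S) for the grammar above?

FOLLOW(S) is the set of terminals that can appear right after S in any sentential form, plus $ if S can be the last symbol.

We compute FOLLOW(S) using the standard algorithm.
FOLLOW(S) starts with {$}.
FIRST(P) = {}
FIRST(S) = {}
FOLLOW(P) = {$, *}
FOLLOW(S) = {$, *}
Therefore, FOLLOW(S) = {$, *}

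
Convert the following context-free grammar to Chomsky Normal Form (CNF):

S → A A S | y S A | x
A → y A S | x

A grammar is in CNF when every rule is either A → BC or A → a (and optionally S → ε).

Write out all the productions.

TY → y; S → x; A → x; S → A X0; X0 → A S; S → TY X1; X1 → S A; A → TY X2; X2 → A S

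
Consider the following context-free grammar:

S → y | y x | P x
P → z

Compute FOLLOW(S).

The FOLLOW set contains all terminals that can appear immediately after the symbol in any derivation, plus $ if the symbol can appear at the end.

We compute FOLLOW(S) using the standard algorithm.
FOLLOW(S) starts with {$}.
FIRST(P) = {z}
FIRST(S) = {y, z}
FOLLOW(P) = {x}
FOLLOW(S) = {$}
Therefore, FOLLOW(S) = {$}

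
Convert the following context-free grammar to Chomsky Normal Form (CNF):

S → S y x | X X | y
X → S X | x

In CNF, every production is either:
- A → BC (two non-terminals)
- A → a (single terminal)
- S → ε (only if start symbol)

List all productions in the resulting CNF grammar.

TY → y; TX → x; S → y; X → x; S → S X0; X0 → TY TX; S → X X; X → S X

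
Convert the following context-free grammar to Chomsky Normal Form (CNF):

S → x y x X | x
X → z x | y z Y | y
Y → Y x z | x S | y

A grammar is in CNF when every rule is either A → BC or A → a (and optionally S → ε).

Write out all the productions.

TX → x; TY → y; S → x; TZ → z; X → y; Y → y; S → TX X0; X0 → TY X1; X1 → TX X; X → TZ TX; X → TY X2; X2 → TZ Y; Y → Y X3; X3 → TX TZ; Y → TX S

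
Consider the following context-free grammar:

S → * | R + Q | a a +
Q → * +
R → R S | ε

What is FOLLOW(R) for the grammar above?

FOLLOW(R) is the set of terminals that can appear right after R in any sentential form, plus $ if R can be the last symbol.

We compute FOLLOW(R) using the standard algorithm.
FOLLOW(S) starts with {$}.
FIRST(Q) = {*}
FIRST(R) = {*, +, a, ε}
FIRST(S) = {*, +, a}
FOLLOW(Q) = {$, *, +, a}
FOLLOW(R) = {*, +, a}
FOLLOW(S) = {$, *, +, a}
Therefore, FOLLOW(R) = {*, +, a}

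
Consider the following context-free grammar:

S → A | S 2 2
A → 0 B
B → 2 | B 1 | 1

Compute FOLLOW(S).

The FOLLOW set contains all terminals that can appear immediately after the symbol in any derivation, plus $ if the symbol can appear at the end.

We compute FOLLOW(S) using the standard algorithm.
FOLLOW(S) starts with {$}.
FIRST(A) = {0}
FIRST(B) = {1, 2}
FIRST(S) = {0}
FOLLOW(A) = {$, 2}
FOLLOW(B) = {$, 1, 2}
FOLLOW(S) = {$, 2}
Therefore, FOLLOW(S) = {$, 2}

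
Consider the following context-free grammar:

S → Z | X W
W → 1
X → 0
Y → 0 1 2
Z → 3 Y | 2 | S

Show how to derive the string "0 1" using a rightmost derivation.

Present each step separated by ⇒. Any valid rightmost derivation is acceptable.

S ⇒ X W ⇒ X 1 ⇒ 0 1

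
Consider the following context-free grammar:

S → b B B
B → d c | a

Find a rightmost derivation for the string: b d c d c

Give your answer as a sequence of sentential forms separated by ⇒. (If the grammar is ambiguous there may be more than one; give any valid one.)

S ⇒ b B B ⇒ b B d c ⇒ b d c d c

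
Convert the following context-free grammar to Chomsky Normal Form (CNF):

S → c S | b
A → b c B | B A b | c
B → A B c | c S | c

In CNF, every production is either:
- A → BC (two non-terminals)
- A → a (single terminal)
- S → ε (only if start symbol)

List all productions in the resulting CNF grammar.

TC → c; S → b; TB → b; A → c; B → c; S → TC S; A → TB X0; X0 → TC B; A → B X1; X1 → A TB; B → A X2; X2 → B TC; B → TC S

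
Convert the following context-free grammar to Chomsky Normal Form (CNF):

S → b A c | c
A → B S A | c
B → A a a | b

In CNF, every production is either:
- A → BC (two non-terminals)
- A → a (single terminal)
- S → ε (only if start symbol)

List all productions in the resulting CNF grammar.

TB → b; TC → c; S → c; A → c; TA → a; B → b; S → TB X0; X0 → A TC; A → B X1; X1 → S A; B → A X2; X2 → TA TA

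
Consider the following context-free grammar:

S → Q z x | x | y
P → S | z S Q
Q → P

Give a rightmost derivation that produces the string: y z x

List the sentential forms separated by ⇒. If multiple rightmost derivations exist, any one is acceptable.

S ⇒ Q z x ⇒ P z x ⇒ S z x ⇒ y z x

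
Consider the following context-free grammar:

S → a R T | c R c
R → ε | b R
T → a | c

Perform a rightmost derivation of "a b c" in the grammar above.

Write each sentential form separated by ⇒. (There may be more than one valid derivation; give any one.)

S ⇒ a R T ⇒ a R c ⇒ a b R c ⇒ a b c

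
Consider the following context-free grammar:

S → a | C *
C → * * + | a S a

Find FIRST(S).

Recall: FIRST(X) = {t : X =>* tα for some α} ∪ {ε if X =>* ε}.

We compute FIRST(S) using the standard algorithm.
FIRST(C) = {*, a}
FIRST(S) = {*, a}
Therefore, FIRST(S) = {*, a}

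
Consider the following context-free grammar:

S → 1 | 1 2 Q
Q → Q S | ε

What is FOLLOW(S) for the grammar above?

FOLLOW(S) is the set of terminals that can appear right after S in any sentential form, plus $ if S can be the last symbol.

We compute FOLLOW(S) using the standard algorithm.
FOLLOW(S) starts with {$}.
FIRST(Q) = {1, ε}
FIRST(S) = {1}
FOLLOW(Q) = {$, 1}
FOLLOW(S) = {$, 1}
Therefore, FOLLOW(S) = {$, 1}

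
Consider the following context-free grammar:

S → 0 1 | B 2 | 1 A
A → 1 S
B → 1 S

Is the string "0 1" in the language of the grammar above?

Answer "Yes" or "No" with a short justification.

Yes - a valid derivation exists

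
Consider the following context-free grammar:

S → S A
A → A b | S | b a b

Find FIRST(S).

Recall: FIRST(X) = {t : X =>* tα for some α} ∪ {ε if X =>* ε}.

We compute FIRST(S) using the standard algorithm.
FIRST(A) = {b}
FIRST(S) = {}
Therefore, FIRST(S) = {}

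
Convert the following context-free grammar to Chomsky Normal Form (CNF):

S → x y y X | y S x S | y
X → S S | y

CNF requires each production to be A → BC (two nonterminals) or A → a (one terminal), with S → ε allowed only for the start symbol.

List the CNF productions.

TX → x; TY → y; S → y; X → y; S → TX X0; X0 → TY X1; X1 → TY X; S → TY X2; X2 → S X3; X3 → TX S; X → S S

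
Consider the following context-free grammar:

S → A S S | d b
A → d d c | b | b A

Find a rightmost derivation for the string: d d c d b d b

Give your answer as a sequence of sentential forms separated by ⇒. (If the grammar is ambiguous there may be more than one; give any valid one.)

S ⇒ A S S ⇒ A S d b ⇒ A d b d b ⇒ d d c d b d b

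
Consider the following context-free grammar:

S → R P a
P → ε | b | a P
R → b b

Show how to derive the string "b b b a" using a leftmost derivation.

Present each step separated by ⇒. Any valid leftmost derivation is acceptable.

S ⇒ R P a ⇒ b b P a ⇒ b b b a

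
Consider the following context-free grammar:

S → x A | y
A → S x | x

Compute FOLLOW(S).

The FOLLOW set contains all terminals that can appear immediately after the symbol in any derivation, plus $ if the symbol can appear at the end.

We compute FOLLOW(S) using the standard algorithm.
FOLLOW(S) starts with {$}.
FIRST(A) = {x, y}
FIRST(S) = {x, y}
FOLLOW(A) = {$, x}
FOLLOW(S) = {$, x}
Therefore, FOLLOW(S) = {$, x}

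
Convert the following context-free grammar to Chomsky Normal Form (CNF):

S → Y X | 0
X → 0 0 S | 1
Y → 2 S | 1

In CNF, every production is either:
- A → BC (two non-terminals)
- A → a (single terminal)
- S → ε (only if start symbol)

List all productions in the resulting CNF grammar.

S → 0; T0 → 0; X → 1; T2 → 2; Y → 1; S → Y X; X → T0 X0; X0 → T0 S; Y → T2 S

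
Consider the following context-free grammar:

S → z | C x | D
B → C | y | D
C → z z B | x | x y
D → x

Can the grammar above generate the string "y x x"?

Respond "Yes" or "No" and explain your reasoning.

No - no valid derivation exists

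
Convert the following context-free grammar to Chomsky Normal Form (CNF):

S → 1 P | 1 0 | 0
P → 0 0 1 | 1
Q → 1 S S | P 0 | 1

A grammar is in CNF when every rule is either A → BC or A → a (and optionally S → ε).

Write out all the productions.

T1 → 1; T0 → 0; S → 0; P → 1; Q → 1; S → T1 P; S → T1 T0; P → T0 X0; X0 → T0 T1; Q → T1 X1; X1 → S S; Q → P T0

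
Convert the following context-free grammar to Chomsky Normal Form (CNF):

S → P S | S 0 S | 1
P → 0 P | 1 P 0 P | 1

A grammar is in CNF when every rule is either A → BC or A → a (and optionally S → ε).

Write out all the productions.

T0 → 0; S → 1; T1 → 1; P → 1; S → P S; S → S X0; X0 → T0 S; P → T0 P; P → T1 X1; X1 → P X2; X2 → T0 P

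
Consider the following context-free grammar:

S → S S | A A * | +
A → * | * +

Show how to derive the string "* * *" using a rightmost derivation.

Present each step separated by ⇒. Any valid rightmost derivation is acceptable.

S ⇒ A A * ⇒ A * * ⇒ * * *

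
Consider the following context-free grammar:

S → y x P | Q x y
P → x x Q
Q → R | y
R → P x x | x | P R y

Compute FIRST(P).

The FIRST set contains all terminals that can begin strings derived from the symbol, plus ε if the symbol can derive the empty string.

We compute FIRST(P) using the standard algorithm.
FIRST(P) = {x}
FIRST(Q) = {x, y}
FIRST(R) = {x}
FIRST(S) = {x, y}
Therefore, FIRST(P) = {x}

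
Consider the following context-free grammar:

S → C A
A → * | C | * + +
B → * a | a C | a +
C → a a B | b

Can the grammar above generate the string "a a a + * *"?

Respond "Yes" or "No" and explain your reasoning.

No - no valid derivation exists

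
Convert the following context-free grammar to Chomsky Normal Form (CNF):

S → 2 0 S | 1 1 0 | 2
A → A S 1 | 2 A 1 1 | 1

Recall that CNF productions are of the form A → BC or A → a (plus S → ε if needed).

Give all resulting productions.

T2 → 2; T0 → 0; T1 → 1; S → 2; A → 1; S → T2 X0; X0 → T0 S; S → T1 X1; X1 → T1 T0; A → A X2; X2 → S T1; A → T2 X3; X3 → A X4; X4 → T1 T1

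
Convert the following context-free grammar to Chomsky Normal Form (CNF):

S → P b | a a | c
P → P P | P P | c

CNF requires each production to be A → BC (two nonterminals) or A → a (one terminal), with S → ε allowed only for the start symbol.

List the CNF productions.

TB → b; TA → a; S → c; P → c; S → P TB; S → TA TA; P → P P; P → P P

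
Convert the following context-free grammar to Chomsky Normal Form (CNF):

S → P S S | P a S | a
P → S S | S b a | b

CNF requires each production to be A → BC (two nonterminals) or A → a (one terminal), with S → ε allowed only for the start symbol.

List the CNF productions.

TA → a; S → a; TB → b; P → b; S → P X0; X0 → S S; S → P X1; X1 → TA S; P → S S; P → S X2; X2 → TB TA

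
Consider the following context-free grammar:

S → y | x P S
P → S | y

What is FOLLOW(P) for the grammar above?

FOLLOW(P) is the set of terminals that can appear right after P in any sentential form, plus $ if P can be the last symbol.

We compute FOLLOW(P) using the standard algorithm.
FOLLOW(S) starts with {$}.
FIRST(P) = {x, y}
FIRST(S) = {x, y}
FOLLOW(P) = {x, y}
FOLLOW(S) = {$, x, y}
Therefore, FOLLOW(P) = {x, y}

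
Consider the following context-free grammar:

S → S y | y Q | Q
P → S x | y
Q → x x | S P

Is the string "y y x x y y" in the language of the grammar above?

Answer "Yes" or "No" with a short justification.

Yes - a valid derivation exists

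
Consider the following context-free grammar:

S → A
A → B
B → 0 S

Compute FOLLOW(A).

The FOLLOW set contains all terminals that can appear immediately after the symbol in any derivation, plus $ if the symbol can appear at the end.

We compute FOLLOW(A) using the standard algorithm.
FOLLOW(S) starts with {$}.
FIRST(A) = {0}
FIRST(B) = {0}
FIRST(S) = {0}
FOLLOW(A) = {$}
FOLLOW(B) = {$}
FOLLOW(S) = {$}
Therefore, FOLLOW(A) = {$}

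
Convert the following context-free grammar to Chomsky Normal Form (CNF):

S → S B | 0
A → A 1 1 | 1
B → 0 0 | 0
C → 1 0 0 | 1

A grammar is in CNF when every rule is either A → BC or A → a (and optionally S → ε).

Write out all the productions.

S → 0; T1 → 1; A → 1; T0 → 0; B → 0; C → 1; S → S B; A → A X0; X0 → T1 T1; B → T0 T0; C → T1 X1; X1 → T0 T0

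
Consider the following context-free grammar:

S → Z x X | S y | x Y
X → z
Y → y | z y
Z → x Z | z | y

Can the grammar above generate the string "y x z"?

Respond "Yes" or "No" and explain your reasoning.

Yes - a valid derivation exists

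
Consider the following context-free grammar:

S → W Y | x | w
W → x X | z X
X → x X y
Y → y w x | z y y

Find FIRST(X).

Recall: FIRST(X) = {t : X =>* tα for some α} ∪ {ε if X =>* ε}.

We compute FIRST(X) using the standard algorithm.
FIRST(S) = {w, x, z}
FIRST(W) = {x, z}
FIRST(X) = {x}
FIRST(Y) = {y, z}
Therefore, FIRST(X) = {x}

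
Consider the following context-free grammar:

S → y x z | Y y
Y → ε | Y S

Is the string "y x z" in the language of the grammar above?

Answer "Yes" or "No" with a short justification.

Yes - a valid derivation exists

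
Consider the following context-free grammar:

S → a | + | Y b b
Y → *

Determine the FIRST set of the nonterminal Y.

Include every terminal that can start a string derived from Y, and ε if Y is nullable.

We compute FIRST(Y) using the standard algorithm.
FIRST(S) = {*, +, a}
FIRST(Y) = {*}
Therefore, FIRST(Y) = {*}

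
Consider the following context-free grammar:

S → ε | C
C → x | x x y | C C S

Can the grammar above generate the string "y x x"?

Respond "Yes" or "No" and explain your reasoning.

No - no valid derivation exists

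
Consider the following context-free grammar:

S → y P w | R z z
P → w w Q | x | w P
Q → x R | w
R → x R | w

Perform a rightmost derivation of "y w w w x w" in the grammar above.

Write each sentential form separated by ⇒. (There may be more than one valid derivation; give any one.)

S ⇒ y P w ⇒ y w P w ⇒ y w w P w ⇒ y w w w P w ⇒ y w w w x w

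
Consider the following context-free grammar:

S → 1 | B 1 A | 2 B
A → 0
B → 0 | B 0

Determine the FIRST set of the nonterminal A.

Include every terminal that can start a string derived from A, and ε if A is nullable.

We compute FIRST(A) using the standard algorithm.
FIRST(A) = {0}
FIRST(B) = {0}
FIRST(S) = {0, 1, 2}
Therefore, FIRST(A) = {0}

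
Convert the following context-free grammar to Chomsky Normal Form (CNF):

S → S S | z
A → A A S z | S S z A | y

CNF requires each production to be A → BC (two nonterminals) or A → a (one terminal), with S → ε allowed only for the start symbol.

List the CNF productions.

S → z; TZ → z; A → y; S → S S; A → A X0; X0 → A X1; X1 → S TZ; A → S X2; X2 → S X3; X3 → TZ A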